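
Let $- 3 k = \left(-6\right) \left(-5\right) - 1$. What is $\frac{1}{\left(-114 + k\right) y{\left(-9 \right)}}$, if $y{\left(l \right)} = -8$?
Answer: $\frac{3}{2968} \approx 0.0010108$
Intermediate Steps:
$k = - \frac{29}{3}$ ($k = - \frac{\left(-6\right) \left(-5\right) - 1}{3} = - \frac{30 - 1}{3} = \left(- \frac{1}{3}\right) 29 = - \frac{29}{3} \approx -9.6667$)
$\frac{1}{\left(-114 + k\right) y{\left(-9 \right)}} = \frac{1}{\left(-114 - \frac{29}{3}\right) \left(-8\right)} = \frac{1}{\left(- \frac{371}{3}\right) \left(-8\right)} = \frac{1}{\frac{2968}{3}} = \frac{3}{2968}$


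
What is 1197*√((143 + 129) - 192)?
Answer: 4788*√5 ≈ 10706.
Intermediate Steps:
1197*√((143 + 129) - 192) = 1197*√(272 - 192) = 1197*√80 = 1197*(4*√5) = 4788*√5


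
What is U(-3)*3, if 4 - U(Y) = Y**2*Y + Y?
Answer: 102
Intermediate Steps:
U(Y) = 4 - Y - Y**3 (U(Y) = 4 - (Y**2*Y + Y) = 4 - (Y**3 + Y) = 4 - (Y + Y**3) = 4 + (-Y - Y**3) = 4 - Y - Y**3)
U(-3)*3 = (4 - 1*(-3) - 1*(-3)**3)*3 = (4 + 3 - 1*(-27))*3 = (4 + 3 + 27)*3 = 34*3 = 102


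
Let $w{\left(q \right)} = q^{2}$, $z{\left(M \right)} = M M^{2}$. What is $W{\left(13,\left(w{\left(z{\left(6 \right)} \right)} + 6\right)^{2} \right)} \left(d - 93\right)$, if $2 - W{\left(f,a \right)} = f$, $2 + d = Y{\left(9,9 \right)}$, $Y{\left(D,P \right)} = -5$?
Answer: $1100$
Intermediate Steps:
$z{\left(M \right)} = M^{3}$
$d = -7$ ($d = -2 - 5 = -7$)
$W{\left(f,a \right)} = 2 - f$
$W{\left(13,\left(w{\left(z{\left(6 \right)} \right)} + 6\right)^{2} \right)} \left(d - 93\right) = \left(2 - 13\right) \left(-7 - 93\right) = \left(2 - 13\right) \left(-100\right) = \left(-11\right) \left(-100\right) = 1100$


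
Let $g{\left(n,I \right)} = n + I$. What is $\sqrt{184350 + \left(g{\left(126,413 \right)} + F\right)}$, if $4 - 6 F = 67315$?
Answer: $\frac{\sqrt{694682}}{2} \approx 416.74$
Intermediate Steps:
$F = - \frac{22437}{2}$ ($F = \frac{2}{3} - \frac{67315}{6} = - \frac{22437}{2} \approx -11219.0$)
$g{\left(n,I \right)} = I + n$
$\sqrt{184350 + \left(g{\left(126,413 \right)} + F\right)} = \sqrt{184350 + \left(\left(413 + 126\right) - \frac{22437}{2}\right)} = \sqrt{184350 + \left(539 - \frac{22437}{2}\right)} = \sqrt{184350 - \frac{21359}{2}} = \sqrt{\frac{347341}{2}} = \frac{\sqrt{694682}}{2}$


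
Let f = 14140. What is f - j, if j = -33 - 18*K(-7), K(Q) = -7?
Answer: 14047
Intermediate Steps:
j = 93 (j = -33 - 18*(-7) = -33 + 126 = 93)
f - j = 14140 - 1*93 = 14140 - 93 = 14047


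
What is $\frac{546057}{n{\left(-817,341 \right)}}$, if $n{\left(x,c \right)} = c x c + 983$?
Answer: $- \frac{546057}{95000594} \approx -0.0057479$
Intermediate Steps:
$n{\left(x,c \right)} = 983 + x c^{2}$ ($n{\left(x,c \right)} = x c^{2} + 983 = 983 + x c^{2}$)
$\frac{546057}{n{\left(-817,341 \right)}} = \frac{546057}{983 - 817 \cdot 341^{2}} = \frac{546057}{983 - 95001577} = \frac{546057}{-95000594} = 546057 \left(- \frac{1}{95000594}\right) = - \frac{546057}{95000594}$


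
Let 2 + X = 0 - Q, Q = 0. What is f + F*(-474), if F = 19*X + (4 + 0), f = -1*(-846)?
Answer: 16962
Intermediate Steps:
f = 846
X = -2 (X = -2 + (0 - 1*0) = -2 + (0 + 0) = -2 + 0 = -2)
F = -34 (F = 19*(-2) + (4 + 0) = -38 + 4 = -34)
f + F*(-474) = 846 - 34*(-474) = 846 + 16116 = 16962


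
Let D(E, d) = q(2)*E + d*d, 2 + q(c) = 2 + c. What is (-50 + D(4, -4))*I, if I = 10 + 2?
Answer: -312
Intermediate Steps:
I = 12
q(c) = c (q(c) = -2 + (2 + c) = c)
D(E, d) = d² + 2*E (D(E, d) = 2*E + d*d = 2*E + d² = d² + 2*E)
(-50 + D(4, -4))*I = (-50 + ((-4)² + 2*4))*12 = (-50 + (16 + 8))*12 = (-50 + 24)*12 = -26*12 = -312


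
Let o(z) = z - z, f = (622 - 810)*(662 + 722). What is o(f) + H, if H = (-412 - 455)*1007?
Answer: -873069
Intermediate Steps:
f = -260192 (f = -188*1384 = -260192)
o(z) = 0
H = -873069 (H = -867*1007 = -873069)
o(f) + H = 0 - 873069 = -873069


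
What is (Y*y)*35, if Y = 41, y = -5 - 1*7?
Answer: -17220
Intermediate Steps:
y = -12 (y = -5 - 7 = -12)
(Y*y)*35 = (41*(-12))*35 = -492*35 = -17220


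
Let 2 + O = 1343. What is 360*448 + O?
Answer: 162621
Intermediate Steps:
O = 1341 (O = -2 + 1343 = 1341)
360*448 + O = 360*448 + 1341 = 161280 + 1341 = 162621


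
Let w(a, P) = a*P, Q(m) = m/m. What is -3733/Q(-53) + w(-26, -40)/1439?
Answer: -5370747/1439 ≈ -3732.3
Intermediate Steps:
Q(m) = 1
w(a, P) = P*a
-3733/Q(-53) + w(-26, -40)/1439 = -3733/1 - 40*(-26)/1439 = -3733*1 + 1040*(1/1439) = -3733 + 1040/1439 = -5370747/1439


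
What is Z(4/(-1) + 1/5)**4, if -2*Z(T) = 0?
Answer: 0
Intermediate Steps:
Z(T) = 0 (Z(T) = -1/2*0 = 0)
Z(4/(-1) + 1/5)**4 = 0**4 = 0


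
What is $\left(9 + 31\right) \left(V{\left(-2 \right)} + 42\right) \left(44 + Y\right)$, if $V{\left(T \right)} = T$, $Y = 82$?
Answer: $201600$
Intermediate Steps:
$\left(9 + 31\right) \left(V{\left(-2 \right)} + 42\right) \left(44 + Y\right) = \left(9 + 31\right) \left(-2 + 42\right) \left(44 + 82\right) = 40 \cdot 40 \cdot 126 = 1600 \cdot 126 = 201600$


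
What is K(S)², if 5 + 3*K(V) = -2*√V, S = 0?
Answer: 25/9 ≈ 2.7778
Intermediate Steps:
K(V) = -5/3 - 2*√V/3 (K(V) = -5/3 + (-2*√V)/3 = -5/3 - 2*√V/3)
K(S)² = (-5/3 - 2*√0/3)² = (-5/3 - ⅔*0)² = (-5/3 + 0)² = (-5/3)² = 25/9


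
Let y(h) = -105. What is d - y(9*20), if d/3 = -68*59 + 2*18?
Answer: -11823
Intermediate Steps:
d = -11928 (d = 3*(-68*59 + 2*18) = 3*(-4012 + 36) = 3*(-3976) = -11928)
d - y(9*20) = -11928 - 1*(-105) = -11928 + 105 = -11823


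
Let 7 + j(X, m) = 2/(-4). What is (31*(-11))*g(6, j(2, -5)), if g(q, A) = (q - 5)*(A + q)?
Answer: 1023/2 ≈ 511.50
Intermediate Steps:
j(X, m) = -15/2 (j(X, m) = -7 + 2/(-4) = -7 + 2*(-¼) = -7 - ½ = -15/2)
g(q, A) = (-5 + q)*(A + q)
(31*(-11))*g(6, j(2, -5)) = (31*(-11))*(6² - 5*(-15/2) - 5*6 - 15/2*6) = -341*(36 + 75/2 - 30 - 45) = -341*(-3/2) = 1023/2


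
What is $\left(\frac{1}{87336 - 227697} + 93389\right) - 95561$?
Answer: $- \frac{304864093}{140361} \approx -2172.0$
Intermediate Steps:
$\left(\frac{1}{87336 - 227697} + 93389\right) - 95561 = \left(\frac{1}{-140361} + 93389\right) - 95561 = \left(- \frac{1}{140361} + 93389\right) - 95561 = \frac{13108173428}{140361} - 95561 = - \frac{304864093}{140361}$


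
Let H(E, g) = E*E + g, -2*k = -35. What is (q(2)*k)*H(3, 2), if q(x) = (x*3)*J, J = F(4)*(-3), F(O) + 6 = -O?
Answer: 34650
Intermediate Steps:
F(O) = -6 - O
k = 35/2 (k = -1/2*(-35) = 35/2 ≈ 17.500)
J = 30 (J = (-6 - 1*4)*(-3) = (-6 - 4)*(-3) = -10*(-3) = 30)
H(E, g) = g + E**2 (H(E, g) = E**2 + g = g + E**2)
q(x) = 90*x (q(x) = (x*3)*30 = (3*x)*30 = 90*x)
(q(2)*k)*H(3, 2) = ((90*2)*(35/2))*(2 + 3**2) = (180*(35/2))*(2 + 9) = 3150*11 = 34650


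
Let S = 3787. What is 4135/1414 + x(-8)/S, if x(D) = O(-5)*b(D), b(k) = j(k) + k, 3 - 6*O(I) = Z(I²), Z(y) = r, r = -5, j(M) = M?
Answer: 6698177/2294922 ≈ 2.9187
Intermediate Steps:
Z(y) = -5
O(I) = 4/3 (O(I) = ½ - ⅙*(-5) = ½ + ⅚ = 4/3)
b(k) = 2*k (b(k) = k + k = 2*k)
x(D) = 8*D/3 (x(D) = 4*(2*D)/3 = 8*D/3)
4135/1414 + x(-8)/S = 4135/1414 + ((8/3)*(-8))/3787 = 4135*(1/1414) - 64/3*1/3787 = 4135/1414 - 64/11361 = 6698177/2294922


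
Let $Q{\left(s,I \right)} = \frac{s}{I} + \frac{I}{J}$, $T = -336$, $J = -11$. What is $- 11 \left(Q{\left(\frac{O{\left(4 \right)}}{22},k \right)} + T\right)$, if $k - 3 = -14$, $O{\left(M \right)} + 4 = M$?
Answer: $3685$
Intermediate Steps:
$O{\left(M \right)} = -4 + M$
$k = -11$ ($k = 3 - 14 = -11$)
$Q{\left(s,I \right)} = - \frac{I}{11} + \frac{s}{I}$ ($Q{\left(s,I \right)} = \frac{s}{I} + \frac{I}{-11} = \frac{s}{I} + I \left(- \frac{1}{11}\right) = \frac{s}{I} - \frac{I}{11} = - \frac{I}{11} + \frac{s}{I}$)
$- 11 \left(Q{\left(\frac{O{\left(4 \right)}}{22},k \right)} + T\right) = - 11 \left(\left(\left(- \frac{1}{11}\right) \left(-11\right) + \frac{\left(-4 + 4\right) \frac{1}{22}}{-11}\right) - 336\right) = - 11 \left(\left(1 + 0 \cdot \frac{1}{22} \left(- \frac{1}{11}\right)\right) - 336\right) = - 11 \left(\left(1 + 0 \left(- \frac{1}{11}\right)\right) - 336\right) = - 11 \left(\left(1 + 0\right) - 336\right) = - 11 \left(1 - 336\right) = \left(-11\right) \left(-335\right) = 3685$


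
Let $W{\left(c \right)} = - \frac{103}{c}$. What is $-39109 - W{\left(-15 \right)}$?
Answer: $- \frac{586738}{15} \approx -39116.0$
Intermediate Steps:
$-39109 - W{\left(-15 \right)} = -39109 - - \frac{103}{-15} = -39109 - \left(-103\right) \left(- \frac{1}{15}\right) = -39109 - \frac{103}{15} = - \frac{586738}{15}$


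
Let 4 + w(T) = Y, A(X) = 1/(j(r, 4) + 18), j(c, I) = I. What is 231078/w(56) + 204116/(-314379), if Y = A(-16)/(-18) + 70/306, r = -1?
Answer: -489058532590364/7986798495 ≈ -61233.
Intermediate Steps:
A(X) = 1/22 (A(X) = 1/(4 + 18) = 1/22)
Y = 1523/6732 (Y = (1/22)/(-18) + 70/306 = (1/22)*(-1/18) + 70*(1/306) = -1/396 + 35/153 = 1523/6732 ≈ 0.22623)
w(T) = -25405/6732 (w(T) = -4 + 1523/6732 = -25405/6732)
231078/w(56) + 204116/(-314379) = 231078/(-25405/6732) + 204116/(-314379) = 231078*(-6732/25405) + 204116*(-1/314379) = -1555617096/25405 - 204116/314379 = -489058532590364/7986798495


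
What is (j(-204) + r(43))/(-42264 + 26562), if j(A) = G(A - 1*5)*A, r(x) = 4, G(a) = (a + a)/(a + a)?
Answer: 100/7851 ≈ 0.012737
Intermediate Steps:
G(a) = 1 (G(a) = (2*a)/((2*a)) = (2*a)*(1/(2*a)) = 1)
j(A) = A (j(A) = 1*A = A)
(j(-204) + r(43))/(-42264 + 26562) = (-204 + 4)/(-42264 + 26562) = -200/(-15702) = -200*(-1/15702) = 100/7851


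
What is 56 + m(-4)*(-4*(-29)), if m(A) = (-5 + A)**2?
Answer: 9452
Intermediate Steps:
56 + m(-4)*(-4*(-29)) = 56 + (-5 - 4)**2*(-4*(-29)) = 56 + (-9)**2*116 = 56 + 81*116 = 56 + 9396 = 9452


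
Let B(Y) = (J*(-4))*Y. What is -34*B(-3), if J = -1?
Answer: 408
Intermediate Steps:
B(Y) = 4*Y (B(Y) = (-1*(-4))*Y = 4*Y)
-34*B(-3) = -136*(-3) = -34*(-12) = 408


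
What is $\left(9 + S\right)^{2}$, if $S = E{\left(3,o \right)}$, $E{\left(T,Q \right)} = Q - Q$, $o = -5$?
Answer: $81$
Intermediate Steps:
$E{\left(T,Q \right)} = 0$
$S = 0$
$\left(9 + S\right)^{2} = \left(9 + 0\right)^{2} = 9^{2} = 81$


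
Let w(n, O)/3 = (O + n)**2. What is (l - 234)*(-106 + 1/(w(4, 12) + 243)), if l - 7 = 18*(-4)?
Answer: 32042335/1011 ≈ 31694.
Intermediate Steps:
w(n, O) = 3*(O + n)**2
l = -65 (l = 7 + 18*(-4) = 7 - 72 = -65)
(l - 234)*(-106 + 1/(w(4, 12) + 243)) = (-65 - 234)*(-106 + 1/(3*(12 + 4)**2 + 243)) = -299*(-106 + 1/(3*16**2 + 243)) = -299*(-106 + 1/(3*256 + 243)) = -299*(-106 + 1/(768 + 243)) = -299*(-106 + 1/1011) = -299*(-107165/1011) = 32042335/1011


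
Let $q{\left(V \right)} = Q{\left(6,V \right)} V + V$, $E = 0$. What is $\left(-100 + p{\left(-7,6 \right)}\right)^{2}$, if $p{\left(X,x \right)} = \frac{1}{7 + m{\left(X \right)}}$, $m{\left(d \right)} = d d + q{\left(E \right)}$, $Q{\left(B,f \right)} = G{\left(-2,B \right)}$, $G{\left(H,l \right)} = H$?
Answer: $\frac{31348801}{3136} \approx 9996.4$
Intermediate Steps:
$Q{\left(B,f \right)} = -2$
$q{\left(V \right)} = - V$ ($q{\left(V \right)} = - 2 V + V = - V$)
$m{\left(d \right)} = d^{2}$ ($m{\left(d \right)} = d d - 0 = d^{2} + 0 = d^{2}$)
$p{\left(X,x \right)} = \frac{1}{7 + X^{2}}$
$\left(-100 + p{\left(-7,6 \right)}\right)^{2} = \left(-100 + \frac{1}{7 + \left(-7\right)^{2}}\right)^{2} = \left(-100 + \frac{1}{7 + 49}\right)^{2} = \left(-100 + \frac{1}{56}\right)^{2} = \left(- \frac{5599}{56}\right)^{2} = \frac{31348801}{3136}$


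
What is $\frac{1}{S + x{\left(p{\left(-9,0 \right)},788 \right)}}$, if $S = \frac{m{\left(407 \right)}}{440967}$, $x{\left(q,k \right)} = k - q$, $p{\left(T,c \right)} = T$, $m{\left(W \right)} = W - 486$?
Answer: $\frac{440967}{351450620} \approx 0.0012547$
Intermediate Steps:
$m{\left(W \right)} = -486 + W$
$S = - \frac{79}{440967}$ ($S = \frac{-486 + 407}{440967} = \left(-79\right) \frac{1}{440967} = - \frac{79}{440967} \approx -0.00017915$)
$\frac{1}{S + x{\left(p{\left(-9,0 \right)},788 \right)}} = \frac{1}{- \frac{79}{440967} + \left(788 - -9\right)} = \frac{1}{- \frac{79}{440967} + \left(788 + 9\right)} = \frac{1}{- \frac{79}{440967} + 797} = \frac{1}{\frac{351450620}{440967}} = \frac{440967}{351450620}$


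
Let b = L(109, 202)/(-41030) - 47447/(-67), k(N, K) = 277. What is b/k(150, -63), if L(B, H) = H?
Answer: 973368438/380737885 ≈ 2.5565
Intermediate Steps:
b = 973368438/1374505 (b = 202/(-41030) - 47447/(-67) = 202*(-1/41030) - 47447*(-1/67) = -101/20515 + 47447/67 = 973368438/1374505 ≈ 708.16)
b/k(150, -63) = (973368438/1374505)/277 = (973368438/1374505)*(1/277) = 973368438/380737885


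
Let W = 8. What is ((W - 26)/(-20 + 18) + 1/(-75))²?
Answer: 454276/5625 ≈ 80.760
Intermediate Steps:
((W - 26)/(-20 + 18) + 1/(-75))² = ((8 - 26)/(-20 + 18) + 1/(-75))² = (-18/(-2) - 1/75)² = (-18*(-½) - 1/75)² = (9 - 1/75)² = (674/75)² = 454276/5625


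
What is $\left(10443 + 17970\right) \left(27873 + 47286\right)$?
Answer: $2135492667$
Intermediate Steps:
$\left(10443 + 17970\right) \left(27873 + 47286\right) = 28413 \cdot 75159 = 2135492667$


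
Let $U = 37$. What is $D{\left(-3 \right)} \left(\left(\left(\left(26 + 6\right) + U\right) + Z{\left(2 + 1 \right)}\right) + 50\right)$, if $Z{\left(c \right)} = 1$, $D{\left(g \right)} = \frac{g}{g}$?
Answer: $120$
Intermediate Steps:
$D{\left(g \right)} = 1$
$D{\left(-3 \right)} \left(\left(\left(\left(26 + 6\right) + U\right) + Z{\left(2 + 1 \right)}\right) + 50\right) = 1 \left(\left(\left(\left(26 + 6\right) + 37\right) + 1\right) + 50\right) = 1 \left(\left(\left(32 + 37\right) + 1\right) + 50\right) = 1 \left(\left(69 + 1\right) + 50\right) = 1 \left(70 + 50\right) = 1 \cdot 120 = 120$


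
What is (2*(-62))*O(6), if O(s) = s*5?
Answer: -3720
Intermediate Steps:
O(s) = 5*s
(2*(-62))*O(6) = (2*(-62))*(5*6) = -124*30 = -3720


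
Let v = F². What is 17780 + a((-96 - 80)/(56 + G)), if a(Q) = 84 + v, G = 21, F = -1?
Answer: 17865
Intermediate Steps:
v = 1 (v = (-1)² = 1)
a(Q) = 85 (a(Q) = 84 + 1 = 85)
17780 + a((-96 - 80)/(56 + G)) = 17780 + 85 = 17865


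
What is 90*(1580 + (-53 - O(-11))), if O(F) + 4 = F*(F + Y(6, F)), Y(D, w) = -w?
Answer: 137790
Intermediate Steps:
O(F) = -4 (O(F) = -4 + F*(F - F) = -4 + F*0 = -4 + 0 = -4)
90*(1580 + (-53 - O(-11))) = 90*(1580 + (-53 - 1*(-4))) = 90*(1580 + (-53 + 4)) = 90*(1580 - 49) = 90*1531 = 137790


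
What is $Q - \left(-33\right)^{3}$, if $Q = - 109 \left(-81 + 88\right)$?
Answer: $35174$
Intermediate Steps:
$Q = -763$ ($Q = \left(-109\right) 7 = -763$)
$Q - \left(-33\right)^{3} = -763 - \left(-33\right)^{3} = -763 - -35937 = -763 + 35937 = 35174$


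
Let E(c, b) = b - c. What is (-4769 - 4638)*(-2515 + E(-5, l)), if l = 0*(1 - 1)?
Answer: 23611570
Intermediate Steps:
l = 0 (l = 0*0 = 0)
(-4769 - 4638)*(-2515 + E(-5, l)) = (-4769 - 4638)*(-2515 + (0 - 1*(-5))) = -9407*(-2515 + (0 + 5)) = -9407*(-2515 + 5) = -9407*(-2510) = 23611570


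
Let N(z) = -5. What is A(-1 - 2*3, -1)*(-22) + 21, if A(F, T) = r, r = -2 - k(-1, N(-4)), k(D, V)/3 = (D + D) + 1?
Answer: -1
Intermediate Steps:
k(D, V) = 3 + 6*D (k(D, V) = 3*((D + D) + 1) = 3*(2*D + 1) = 3*(1 + 2*D) = 3 + 6*D)
r = 1 (r = -2 - (3 + 6*(-1)) = -2 - (3 - 6) = -2 - 1*(-3) = -2 + 3 = 1)
A(F, T) = 1
A(-1 - 2*3, -1)*(-22) + 21 = 1*(-22) + 21 = -22 + 21 = -1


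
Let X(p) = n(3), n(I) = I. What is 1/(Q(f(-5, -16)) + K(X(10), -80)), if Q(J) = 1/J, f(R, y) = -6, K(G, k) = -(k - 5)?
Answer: 6/509 ≈ 0.011788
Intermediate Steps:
X(p) = 3
K(G, k) = 5 - k (K(G, k) = -(-5 + k) = 5 - k)
1/(Q(f(-5, -16)) + K(X(10), -80)) = 1/(1/(-6) + (5 - 1*(-80))) = 1/(-⅙ + (5 + 80)) = 1/(-⅙ + 85) = 1/(509/6) = 6/509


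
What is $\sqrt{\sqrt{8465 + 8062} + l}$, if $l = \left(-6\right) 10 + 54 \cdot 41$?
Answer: $\sqrt{2154 + \sqrt{16527}} \approx 47.776$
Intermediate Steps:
$l = 2154$ ($l = -60 + 2214 = 2154$)
$\sqrt{\sqrt{8465 + 8062} + l} = \sqrt{\sqrt{8465 + 8062} + 2154} = \sqrt{\sqrt{16527} + 2154} = \sqrt{2154 + \sqrt{16527}}$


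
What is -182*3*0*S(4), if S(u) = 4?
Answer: 0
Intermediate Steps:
-182*3*0*S(4) = -182*3*0*4 = -0*4 = -182*0 = 0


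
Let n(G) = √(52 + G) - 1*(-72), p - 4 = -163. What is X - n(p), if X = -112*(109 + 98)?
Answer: -23256 - I*√107 ≈ -23256.0 - 10.344*I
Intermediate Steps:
p = -159 (p = 4 - 163 = -159)
n(G) = 72 + √(52 + G) (n(G) = √(52 + G) + 72 = 72 + √(52 + G))
X = -23184 (X = -112*207 = -23184)
X - n(p) = -23184 - (72 + √(52 - 159)) = -23184 - (72 + √(-107)) = -23184 - (72 + I*√107) = -23184 + (-72 - I*√107) = -23256 - I*√107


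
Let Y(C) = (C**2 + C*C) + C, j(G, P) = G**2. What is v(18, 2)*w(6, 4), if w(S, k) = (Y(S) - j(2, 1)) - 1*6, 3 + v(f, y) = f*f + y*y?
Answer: 22100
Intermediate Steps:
v(f, y) = -3 + f**2 + y**2 (v(f, y) = -3 + (f*f + y*y) = -3 + (f**2 + y**2) = -3 + f**2 + y**2)
Y(C) = C + 2*C**2 (Y(C) = (C**2 + C**2) + C = 2*C**2 + C = C + 2*C**2)
w(S, k) = -10 + S*(1 + 2*S) (w(S, k) = (S*(1 + 2*S) - 1*2**2) - 1*6 = (S*(1 + 2*S) - 1*4) - 6 = (S*(1 + 2*S) - 4) - 6 = (-4 + S*(1 + 2*S)) - 6 = -10 + S*(1 + 2*S))
v(18, 2)*w(6, 4) = (-3 + 18**2 + 2**2)*(-10 + 6*(1 + 2*6)) = (-3 + 324 + 4)*(-10 + 6*(1 + 12)) = 325*(-10 + 6*13) = 325*(-10 + 78) = 325*68 = 22100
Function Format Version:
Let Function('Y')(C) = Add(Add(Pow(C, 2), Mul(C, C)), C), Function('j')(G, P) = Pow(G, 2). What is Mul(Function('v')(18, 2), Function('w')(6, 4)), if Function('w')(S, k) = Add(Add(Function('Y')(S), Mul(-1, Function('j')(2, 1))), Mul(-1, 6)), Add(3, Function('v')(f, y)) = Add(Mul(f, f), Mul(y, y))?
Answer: 22100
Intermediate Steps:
Function('v')(f, y) = Add(-3, Pow(f, 2), Pow(y, 2)) (Function('v')(f, y) = Add(-3, Add(Mul(f, f), Mul(y, y))) = Add(-3, Add(Pow(f, 2), Pow(y, 2))) = Add(-3, Pow(f, 2), Pow(y, 2)))
Function('Y')(C) = Add(C, Mul(2, Pow(C, 2))) (Function('Y')(C) = Add(Add(Pow(C, 2), Pow(C, 2)), C) = Add(Mul(2, Pow(C, 2)), C) = Add(C, Mul(2, Pow(C, 2))))
Function('w')(S, k) = Add(-10, Mul(S, Add(1, Mul(2, S)))) (Function('w')(S, k) = Add(Add(Mul(S, Add(1, Mul(2, S))), Mul(-1, Pow(2, 2))), Mul(-1, 6)) = Add(Add(Mul(S, Add(1, Mul(2, S))), Mul(-1, 4)), -6) = Add(Add(Mul(S, Add(1, Mul(2, S))), -4), -6) = Add(Add(-4, Mul(S, Add(1, Mul(2, S)))), -6) = Add(-10, Mul(S, Add(1, Mul(2, S)))))
Mul(Function('v')(18, 2), Function('w')(6, 4)) = Mul(Add(-3, Pow(18, 2), Pow(2, 2)), Add(-10, Mul(6, Add(1, Mul(2, 6))))) = Mul(Add(-3, 324, 4), Add(-10, Mul(6, Add(1, 12)))) = Mul(325, Add(-10, Mul(6, 13))) = Mul(325, Add(-10, 78)) = Mul(325, 68) = 22100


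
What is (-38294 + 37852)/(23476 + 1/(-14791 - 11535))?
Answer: -11636092/618029175 ≈ -0.018828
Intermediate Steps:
(-38294 + 37852)/(23476 + 1/(-14791 - 11535)) = -442/(23476 + 1/(-26326)) = -442/(23476 - 1/26326) = -442/618029175/26326 = -442*26326/618029175 = -11636092/618029175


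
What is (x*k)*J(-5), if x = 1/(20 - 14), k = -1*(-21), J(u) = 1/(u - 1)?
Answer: -7/12 ≈ -0.58333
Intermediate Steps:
J(u) = 1/(-1 + u)
k = 21
x = ⅙ (x = 1/6 = ⅙ ≈ 0.16667)
(x*k)*J(-5) = ((⅙)*21)/(-1 - 5) = (7/2)/(-6) = (7/2)*(-⅙) = -7/12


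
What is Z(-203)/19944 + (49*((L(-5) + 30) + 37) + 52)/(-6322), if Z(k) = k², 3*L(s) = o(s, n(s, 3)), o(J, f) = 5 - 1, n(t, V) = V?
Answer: 96353525/63042984 ≈ 1.5284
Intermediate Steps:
o(J, f) = 4
L(s) = 4/3 (L(s) = (⅓)*4 = 4/3)
Z(-203)/19944 + (49*((L(-5) + 30) + 37) + 52)/(-6322) = (-203)²/19944 + (49*((4/3 + 30) + 37) + 52)/(-6322) = 41209*(1/19944) + (49*(94/3 + 37) + 52)*(-1/6322) = 41209/19944 + (49*(205/3) + 52)*(-1/6322) = 41209/19944 + (10045/3 + 52)*(-1/6322) = 41209/19944 + (10201/3)*(-1/6322) = 41209/19944 - 10201/18966 = 96353525/63042984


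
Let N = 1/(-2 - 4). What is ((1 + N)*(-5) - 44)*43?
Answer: -12427/6 ≈ -2071.2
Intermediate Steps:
N = -⅙ (N = 1/(-6) = -⅙ ≈ -0.16667)
((1 + N)*(-5) - 44)*43 = ((1 - ⅙)*(-5) - 44)*43 = ((⅚)*(-5) - 44)*43 = (-25/6 - 44)*43 = -289/6*43 = -12427/6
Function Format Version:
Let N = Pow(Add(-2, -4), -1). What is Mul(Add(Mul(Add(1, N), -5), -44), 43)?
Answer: Rational(-12427, 6) ≈ -2071.2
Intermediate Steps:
N = Rational(-1, 6) (N = Pow(-6, -1) = Rational(-1, 6) ≈ -0.16667)
Mul(Add(Mul(Add(1, N), -5), -44), 43) = Mul(Add(Mul(Add(1, Rational(-1, 6)), -5), -44), 43) = Mul(Add(Mul(Rational(5, 6), -5), -44), 43) = Mul(Add(Rational(-25, 6), -44), 43) = Mul(Rational(-289, 6), 43) = Rational(-12427, 6)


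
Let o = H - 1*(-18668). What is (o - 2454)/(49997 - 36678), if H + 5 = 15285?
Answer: 31494/13319 ≈ 2.3646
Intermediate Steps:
H = 15280 (H = -5 + 15285 = 15280)
o = 33948 (o = 15280 - 1*(-18668) = 15280 + 18668 = 33948)
(o - 2454)/(49997 - 36678) = (33948 - 2454)/(49997 - 36678) = 31494/13319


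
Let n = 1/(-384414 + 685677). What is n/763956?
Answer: 1/230151676428 ≈ 4.3450e-12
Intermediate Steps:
n = 1/301263 ≈ 3.3194e-6
n/763956 = (1/301263)/763956 = (1/301263)*(1/763956) = 1/230151676428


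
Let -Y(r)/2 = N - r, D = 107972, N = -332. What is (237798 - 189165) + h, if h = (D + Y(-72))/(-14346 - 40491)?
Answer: 888926443/18279 ≈ 48631.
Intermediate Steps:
Y(r) = 664 + 2*r (Y(r) = -2*(-332 - r) = 664 + 2*r)
h = -36164/18279 (h = (107972 + (664 + 2*(-72)))/(-14346 - 40491) = (107972 + (664 - 144))/(-54837) = (107972 + 520)*(-1/54837) = 108492*(-1/54837) = -36164/18279 ≈ -1.9784)
(237798 - 189165) + h = (237798 - 189165) - 36164/18279 = 48633 - 36164/18279 = 888926443/18279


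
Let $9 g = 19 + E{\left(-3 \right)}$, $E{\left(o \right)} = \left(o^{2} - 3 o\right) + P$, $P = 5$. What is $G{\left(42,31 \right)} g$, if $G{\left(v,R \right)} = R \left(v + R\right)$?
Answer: $\frac{31682}{3} \approx 10561.0$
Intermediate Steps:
$E{\left(o \right)} = 5 + o^{2} - 3 o$ ($E{\left(o \right)} = \left(o^{2} - 3 o\right) + 5 = 5 + o^{2} - 3 o$)
$G{\left(v,R \right)} = R \left(R + v\right)$
$g = \frac{14}{3}$ ($g = \frac{19 + \left(5 + \left(-3\right)^{2} - -9\right)}{9} = \frac{19 + \left(5 + 9 + 9\right)}{9} = \frac{19 + 23}{9} = \frac{1}{9} \cdot 42 = \frac{14}{3} \approx 4.6667$)
$G{\left(42,31 \right)} g = 31 \left(31 + 42\right) \frac{14}{3} = 31 \cdot 73 \cdot \frac{14}{3} = 2263 \cdot \frac{14}{3} = \frac{31682}{3}$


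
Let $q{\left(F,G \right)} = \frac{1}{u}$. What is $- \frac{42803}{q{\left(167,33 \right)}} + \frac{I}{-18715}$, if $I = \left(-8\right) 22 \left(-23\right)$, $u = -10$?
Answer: $\frac{8010577402}{18715} \approx 4.2803 \cdot 10^{5}$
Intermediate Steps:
$I = 4048$ ($I = \left(-176\right) \left(-23\right) = 4048$)
$q{\left(F,G \right)} = - \frac{1}{10}$ ($q{\left(F,G \right)} = \frac{1}{-10} = - \frac{1}{10}$)
$- \frac{42803}{q{\left(167,33 \right)}} + \frac{I}{-18715} = - \frac{42803}{- \frac{1}{10}} + \frac{4048}{-18715} = \left(-42803\right) \left(-10\right) + 4048 \left(- \frac{1}{18715}\right) = 428030 - \frac{4048}{18715} = \frac{8010577402}{18715}$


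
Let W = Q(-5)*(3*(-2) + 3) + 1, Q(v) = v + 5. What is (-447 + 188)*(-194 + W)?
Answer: 49987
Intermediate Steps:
Q(v) = 5 + v
W = 1 (W = (5 - 5)*(3*(-2) + 3) + 1 = 0*(-6 + 3) + 1 = 0*(-3) + 1 = 0 + 1 = 1)
(-447 + 188)*(-194 + W) = (-447 + 188)*(-194 + 1) = -259*(-193) = 49987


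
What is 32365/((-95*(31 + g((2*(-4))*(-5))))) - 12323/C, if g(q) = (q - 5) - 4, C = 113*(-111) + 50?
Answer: -2140345/474734 ≈ -4.5085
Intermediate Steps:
C = -12493 (C = -12543 + 50 = -12493)
g(q) = -9 + q (g(q) = (-5 + q) - 4 = -9 + q)
32365/((-95*(31 + g((2*(-4))*(-5))))) - 12323/C = 32365/((-95*(31 + (-9 + (2*(-4))*(-5))))) - 12323/(-12493) = 32365/((-95*(31 + (-9 - 8*(-5))))) - 12323*(-1/12493) = 32365/((-95*(31 + (-9 + 40)))) + 12323/12493 = 32365/((-95*(31 + 31))) + 12323/12493 = 32365/((-95*62)) + 12323/12493 = 32365/(-5890) + 12323/12493 = 32365*(-1/5890) + 12323/12493 = -6473/1178 + 12323/12493 = -2140345/474734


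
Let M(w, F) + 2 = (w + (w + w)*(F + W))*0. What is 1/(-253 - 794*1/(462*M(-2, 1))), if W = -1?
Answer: -462/116489 ≈ -0.0039660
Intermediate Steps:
M(w, F) = -2 (M(w, F) = -2 + (w + (w + w)*(F - 1))*0 = -2 + (w + (2*w)*(-1 + F))*0 = -2 + (w + 2*w*(-1 + F))*0 = -2 + 0 = -2)
1/(-253 - 794*1/(462*M(-2, 1))) = 1/(-253 - 794/((-2*462))) = 1/(-253 - 794/(-924)) = 1/(-253 - 794*(-1/924)) = 1/(-253 + 397/462) = 1/(-116489/462) = -462/116489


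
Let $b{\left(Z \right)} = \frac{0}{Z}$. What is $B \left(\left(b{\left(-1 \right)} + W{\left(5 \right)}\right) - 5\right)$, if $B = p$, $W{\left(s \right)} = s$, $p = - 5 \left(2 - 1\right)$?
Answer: $0$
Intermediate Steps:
$p = -5$ ($p = \left(-5\right) 1 = -5$)
$B = -5$
$b{\left(Z \right)} = 0$
$B \left(\left(b{\left(-1 \right)} + W{\left(5 \right)}\right) - 5\right) = - 5 \left(\left(0 + 5\right) - 5\right) = - 5 \left(5 - 5\right) = \left(-5\right) 0 = 0$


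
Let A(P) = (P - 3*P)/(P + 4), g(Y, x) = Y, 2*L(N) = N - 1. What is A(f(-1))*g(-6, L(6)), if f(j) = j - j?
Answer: 0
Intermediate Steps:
f(j) = 0
L(N) = -1/2 + N/2 (L(N) = (N - 1)/2 = (-1 + N)/2 = -1/2 + N/2)
A(P) = -2*P/(4 + P) (A(P) = (-2*P)/(4 + P) = -2*P/(4 + P))
A(f(-1))*g(-6, L(6)) = -2*0/(4 + 0)*(-6) = -2*0/4*(-6) = -2*0*1/4*(-6) = 0*(-6) = 0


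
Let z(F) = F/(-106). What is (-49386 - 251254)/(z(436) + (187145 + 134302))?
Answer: -15933920/17036473 ≈ -0.93528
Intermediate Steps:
z(F) = -F/106 (z(F) = F*(-1/106) = -F/106)
(-49386 - 251254)/(z(436) + (187145 + 134302)) = (-49386 - 251254)/(-1/106*436 + (187145 + 134302)) = -300640/(-218/53 + 321447) = -300640/17036473/53 = -300640*53/17036473 = -15933920/17036473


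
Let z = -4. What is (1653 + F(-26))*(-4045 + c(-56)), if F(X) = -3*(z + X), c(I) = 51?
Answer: -6961542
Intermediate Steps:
F(X) = 12 - 3*X (F(X) = -3*(-4 + X) = 12 - 3*X)
(1653 + F(-26))*(-4045 + c(-56)) = (1653 + (12 - 3*(-26)))*(-4045 + 51) = (1653 + (12 + 78))*(-3994) = (1653 + 90)*(-3994) = 1743*(-3994) = -6961542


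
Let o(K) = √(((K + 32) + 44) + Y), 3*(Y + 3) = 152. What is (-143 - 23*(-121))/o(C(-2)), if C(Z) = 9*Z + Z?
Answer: 2640*√933/311 ≈ 259.29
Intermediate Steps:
Y = 143/3 (Y = -3 + (⅓)*152 = -3 + 152/3 = 143/3 ≈ 47.667)
C(Z) = 10*Z
o(K) = √(371/3 + K) (o(K) = √(((K + 32) + 44) + 143/3) = √(((32 + K) + 44) + 143/3) = √((76 + K) + 143/3) = √(371/3 + K))
(-143 - 23*(-121))/o(C(-2)) = (-143 - 23*(-121))/((√(1113 + 9*(10*(-2)))/3)) = (-143 + 2783)/((√(1113 + 9*(-20))/3)) = 2640/((√(1113 - 180)/3)) = 2640/((√933/3)) = 2640*(√933/311) = 2640*√933/311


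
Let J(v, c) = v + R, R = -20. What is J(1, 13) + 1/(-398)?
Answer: -7563/398 ≈ -19.003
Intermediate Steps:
J(v, c) = -20 + v (J(v, c) = v - 20 = -20 + v)
J(1, 13) + 1/(-398) = (-20 + 1) + 1/(-398) = -19 - 1/398 = -7563/398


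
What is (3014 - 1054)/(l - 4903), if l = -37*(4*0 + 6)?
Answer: -392/1025 ≈ -0.38244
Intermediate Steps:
l = -222 (l = -37*(0 + 6) = -37*6 = -222)
(3014 - 1054)/(l - 4903) = (3014 - 1054)/(-222 - 4903) = 1960/(-5125) = 1960*(-1/5125) = -392/1025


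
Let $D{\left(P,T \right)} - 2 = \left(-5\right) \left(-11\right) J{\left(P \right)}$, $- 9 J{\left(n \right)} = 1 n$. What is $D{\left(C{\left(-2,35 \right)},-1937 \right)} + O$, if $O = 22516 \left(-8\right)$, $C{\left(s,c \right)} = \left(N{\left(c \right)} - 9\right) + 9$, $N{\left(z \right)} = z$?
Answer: $- \frac{1623059}{9} \approx -1.8034 \cdot 10^{5}$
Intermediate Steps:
$J{\left(n \right)} = - \frac{n}{9}$ ($J{\left(n \right)} = - \frac{1 n}{9} = - \frac{n}{9}$)
$C{\left(s,c \right)} = c$ ($C{\left(s,c \right)} = \left(c - 9\right) + 9 = \left(-9 + c\right) + 9 = c$)
$O = -180128$
$D{\left(P,T \right)} = 2 - \frac{55 P}{9}$ ($D{\left(P,T \right)} = 2 + \left(-5\right) \left(-11\right) \left(- \frac{P}{9}\right) = 2 + 55 \left(- \frac{P}{9}\right) = 2 - \frac{55 P}{9}$)
$D{\left(C{\left(-2,35 \right)},-1937 \right)} + O = \left(2 - \frac{1925}{9}\right) - 180128 = - \frac{1907}{9} - 180128 = - \frac{1623059}{9}$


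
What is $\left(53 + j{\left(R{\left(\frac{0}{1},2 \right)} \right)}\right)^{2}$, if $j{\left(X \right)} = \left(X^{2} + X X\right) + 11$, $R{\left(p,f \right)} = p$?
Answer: $4096$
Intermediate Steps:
$j{\left(X \right)} = 11 + 2 X^{2}$ ($j{\left(X \right)} = \left(X^{2} + X^{2}\right) + 11 = 2 X^{2} + 11 = 11 + 2 X^{2}$)
$\left(53 + j{\left(R{\left(\frac{0}{1},2 \right)} \right)}\right)^{2} = \left(53 + \left(11 + 2 \left(\frac{0}{1}\right)^{2}\right)\right)^{2} = \left(53 + \left(11 + 2 \left(0 \cdot 1\right)^{2}\right)\right)^{2} = \left(53 + \left(11 + 2 \cdot 0^{2}\right)\right)^{2} = \left(53 + \left(11 + 2 \cdot 0\right)\right)^{2} = \left(53 + \left(11 + 0\right)\right)^{2} = \left(53 + 11\right)^{2} = 64^{2} = 4096$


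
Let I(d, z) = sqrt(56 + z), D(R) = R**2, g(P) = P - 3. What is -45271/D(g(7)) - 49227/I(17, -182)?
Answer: -45271/16 + 16409*I*sqrt(14)/14 ≈ -2829.4 + 4385.5*I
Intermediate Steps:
g(P) = -3 + P
-45271/D(g(7)) - 49227/I(17, -182) = -45271/(-3 + 7)**2 - 49227/sqrt(56 - 182) = -45271/(4**2) - 49227*(-I*sqrt(14)/42) = -45271/16 - 49227*(-I*sqrt(14)/42) = -45271*1/16 - (-16409)*I*sqrt(14)/14 = -45271/16 + 16409*I*sqrt(14)/14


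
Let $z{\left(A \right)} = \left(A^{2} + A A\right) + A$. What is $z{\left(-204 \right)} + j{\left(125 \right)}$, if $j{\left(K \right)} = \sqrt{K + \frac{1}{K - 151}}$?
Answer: $83028 + \frac{57 \sqrt{26}}{26} \approx 83039.0$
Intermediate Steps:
$z{\left(A \right)} = A + 2 A^{2}$ ($z{\left(A \right)} = \left(A^{2} + A^{2}\right) + A = 2 A^{2} + A = A + 2 A^{2}$)
$j{\left(K \right)} = \sqrt{K + \frac{1}{-151 + K}}$
$z{\left(-204 \right)} + j{\left(125 \right)} = - 204 \left(1 + 2 \left(-204\right)\right) + \sqrt{\frac{1 + 125 \left(-151 + 125\right)}{-151 + 125}} = - 204 \left(1 - 408\right) + \sqrt{\frac{1 + 125 \left(-26\right)}{-26}} = \left(-204\right) \left(-407\right) + \sqrt{- \frac{1 - 3250}{26}} = 83028 + \sqrt{\left(- \frac{1}{26}\right) \left(-3249\right)} = 83028 + \sqrt{\frac{3249}{26}} = 83028 + \frac{57 \sqrt{26}}{26}$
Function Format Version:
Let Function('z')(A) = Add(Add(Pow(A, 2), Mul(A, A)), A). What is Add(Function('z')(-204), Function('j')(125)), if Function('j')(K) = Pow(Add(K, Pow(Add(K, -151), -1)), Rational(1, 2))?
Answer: Add(83028, Mul(Rational(57, 26), Pow(26, Rational(1, 2)))) ≈ 83039.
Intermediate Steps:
Function('z')(A) = Add(A, Mul(2, Pow(A, 2))) (Function('z')(A) = Add(Add(Pow(A, 2), Pow(A, 2)), A) = Add(Mul(2, Pow(A, 2)), A) = Add(A, Mul(2, Pow(A, 2))))
Function('j')(K) = Pow(Add(K, Pow(Add(-151, K), -1)), Rational(1, 2))
Add(Function('z')(-204), Function('j')(125)) = Add(Mul(-204, Add(1, Mul(2, -204))), Pow(Mul(Pow(Add(-151, 125), -1), Add(1, Mul(125, Add(-151, 125)))), Rational(1, 2))) = Add(Mul(-204, Add(1, -408)), Pow(Mul(Pow(-26, -1), Add(1, Mul(125, -26))), Rational(1, 2))) = Add(Mul(-204, -407), Pow(Mul(Rational(-1, 26), Add(1, -3250)), Rational(1, 2))) = Add(83028, Pow(Mul(Rational(-1, 26), -3249), Rational(1, 2))) = Add(83028, Pow(Rational(3249, 26), Rational(1, 2))) = Add(83028, Mul(Rational(57, 26), Pow(26, Rational(1, 2))))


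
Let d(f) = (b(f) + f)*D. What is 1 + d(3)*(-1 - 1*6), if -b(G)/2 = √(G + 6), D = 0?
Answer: 1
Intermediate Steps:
b(G) = -2*√(6 + G) (b(G) = -2*√(G + 6) = -2*√(6 + G))
d(f) = 0 (d(f) = (-2*√(6 + f) + f)*0 = (f - 2*√(6 + f))*0 = 0)
1 + d(3)*(-1 - 1*6) = 1 + 0*(-1 - 1*6) = 1 + 0*(-1 - 6) = 1 + 0*(-7) = 1 + 0 = 1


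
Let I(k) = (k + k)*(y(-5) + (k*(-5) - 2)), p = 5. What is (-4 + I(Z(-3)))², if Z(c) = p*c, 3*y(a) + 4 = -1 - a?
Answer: 4813636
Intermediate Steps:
y(a) = -5/3 - a/3 (y(a) = -4/3 + (-1 - a)/3 = -4/3 + (-⅓ - a/3) = -5/3 - a/3)
Z(c) = 5*c
I(k) = 2*k*(-2 - 5*k) (I(k) = (k + k)*((-5/3 - ⅓*(-5)) + (k*(-5) - 2)) = (2*k)*((-5/3 + 5/3) + (-5*k - 2)) = (2*k)*(0 + (-2 - 5*k)) = (2*k)*(-2 - 5*k) = 2*k*(-2 - 5*k))
(-4 + I(Z(-3)))² = (-4 - 2*5*(-3)*(2 + 5*(5*(-3))))² = (-4 - 2*(-15)*(2 + 5*(-15)))² = (-4 - 2*(-15)*(2 - 75))² = (-4 - 2*(-15)*(-73))² = (-4 - 2190)² = (-2194)² = 4813636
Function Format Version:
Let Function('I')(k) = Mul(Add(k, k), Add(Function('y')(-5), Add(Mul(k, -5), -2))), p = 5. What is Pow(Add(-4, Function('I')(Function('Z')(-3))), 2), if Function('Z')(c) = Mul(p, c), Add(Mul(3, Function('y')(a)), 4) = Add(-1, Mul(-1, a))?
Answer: 4813636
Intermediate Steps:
Function('y')(a) = Add(Rational(-5, 3), Mul(Rational(-1, 3), a)) (Function('y')(a) = Add(Rational(-4, 3), Mul(Rational(1, 3), Add(-1, Mul(-1, a)))) = Add(Rational(-4, 3), Add(Rational(-1, 3), Mul(Rational(-1, 3), a))) = Add(Rational(-5, 3), Mul(Rational(-1, 3), a)))
Function('Z')(c) = Mul(5, c)
Function('I')(k) = Mul(2, k, Add(-2, Mul(-5, k))) (Function('I')(k) = Mul(Add(k, k), Add(Add(Rational(-5, 3), Mul(Rational(-1, 3), -5)), Add(Mul(k, -5), -2))) = Mul(Mul(2, k), Add(Add(Rational(-5, 3), Rational(5, 3)), Add(Mul(-5, k), -2))) = Mul(Mul(2, k), Add(0, Add(-2, Mul(-5, k)))) = Mul(Mul(2, k), Add(-2, Mul(-5, k))) = Mul(2, k, Add(-2, Mul(-5, k))))
Pow(Add(-4, Function('I')(Function('Z')(-3))), 2) = Pow(Add(-4, Mul(-2, Mul(5, -3), Add(2, Mul(5, Mul(5, -3))))), 2) = Pow(Add(-4, Mul(-2, -15, Add(2, Mul(5, -15)))), 2) = Pow(Add(-4, Mul(-2, -15, Add(2, -75))), 2) = Pow(Add(-4, Mul(-2, -15, -73)), 2) = Pow(Add(-4, -2190), 2) = Pow(-2194, 2) = 4813636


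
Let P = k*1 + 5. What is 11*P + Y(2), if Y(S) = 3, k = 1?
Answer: 69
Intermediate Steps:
P = 6 (P = 1*1 + 5 = 1 + 5 = 6)
11*P + Y(2) = 11*6 + 3 = 66 + 3 = 69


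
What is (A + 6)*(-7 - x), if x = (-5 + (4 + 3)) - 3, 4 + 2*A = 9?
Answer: -51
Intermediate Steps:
A = 5/2 (A = -2 + (1/2)*9 = -2 + 9/2 = 5/2 ≈ 2.5000)
x = -1 (x = (-5 + 7) - 3 = 2 - 3 = -1)
(A + 6)*(-7 - x) = (5/2 + 6)*(-7 - 1*(-1)) = 17*(-7 + 1)/2 = (17/2)*(-6) = -51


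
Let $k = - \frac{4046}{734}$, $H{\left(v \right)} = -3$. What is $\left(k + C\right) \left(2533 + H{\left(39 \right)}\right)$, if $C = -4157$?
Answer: $- \frac{3864934260}{367} \approx -1.0531 \cdot 10^{7}$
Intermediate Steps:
$k = - \frac{2023}{367}$ ($k = \left(-4046\right) \frac{1}{734} = - \frac{2023}{367} \approx -5.5123$)
$\left(k + C\right) \left(2533 + H{\left(39 \right)}\right) = \left(- \frac{2023}{367} - 4157\right) \left(2533 - 3\right) = \left(- \frac{1527642}{367}\right) 2530 = - \frac{3864934260}{367}$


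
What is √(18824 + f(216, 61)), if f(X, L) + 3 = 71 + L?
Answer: √18953 ≈ 137.67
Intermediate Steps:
f(X, L) = 68 + L (f(X, L) = -3 + (71 + L) = 68 + L)
√(18824 + f(216, 61)) = √(18824 + (68 + 61)) = √(18824 + 129) = √18953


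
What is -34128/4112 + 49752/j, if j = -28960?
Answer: -9319743/930340 ≈ -10.018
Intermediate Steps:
-34128/4112 + 49752/j = -34128/4112 + 49752/(-28960) = -34128*1/4112 + 49752*(-1/28960) = -2133/257 - 6219/3620 = -9319743/930340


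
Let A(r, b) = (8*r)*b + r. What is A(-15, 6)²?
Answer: 540225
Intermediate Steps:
A(r, b) = r + 8*b*r (A(r, b) = 8*b*r + r = r + 8*b*r)
A(-15, 6)² = (-15*(1 + 8*6))² = (-15*(1 + 48))² = (-15*49)² = (-735)² = 540225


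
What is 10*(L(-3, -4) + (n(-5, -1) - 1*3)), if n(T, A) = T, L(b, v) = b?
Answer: -110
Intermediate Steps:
10*(L(-3, -4) + (n(-5, -1) - 1*3)) = 10*(-3 + (-5 - 1*3)) = 10*(-3 + (-5 - 3)) = 10*(-3 - 8) = 10*(-11) = -110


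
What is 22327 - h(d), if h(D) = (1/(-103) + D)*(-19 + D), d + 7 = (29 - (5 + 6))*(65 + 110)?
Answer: -1009026591/103 ≈ -9.7964e+6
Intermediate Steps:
d = 3143 (d = -7 + (29 - (5 + 6))*(65 + 110) = -7 + (29 - 1*11)*175 = -7 + (29 - 11)*175 = -7 + 18*175 = -7 + 3150 = 3143)
h(D) = (-19 + D)*(-1/103 + D) (h(D) = (-1/103 + D)*(-19 + D) = (-19 + D)*(-1/103 + D))
22327 - h(d) = 22327 - (19/103 + 3143**2 - 1958/103*3143) = 22327 - (19/103 + 9878449 - 6153994/103) = 22327 - 1*1011326272/103 = 22327 - 1011326272/103 = -1009026591/103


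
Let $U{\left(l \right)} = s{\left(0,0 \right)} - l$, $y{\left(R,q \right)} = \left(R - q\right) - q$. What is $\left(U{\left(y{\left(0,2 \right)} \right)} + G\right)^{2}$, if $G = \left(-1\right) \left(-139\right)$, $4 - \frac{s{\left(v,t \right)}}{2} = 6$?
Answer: $19321$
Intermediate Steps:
$s{\left(v,t \right)} = -4$ ($s{\left(v,t \right)} = 8 - 12 = -4$)
$y{\left(R,q \right)} = R - 2 q$
$U{\left(l \right)} = -4 - l$
$G = 139$
$\left(U{\left(y{\left(0,2 \right)} \right)} + G\right)^{2} = \left(\left(-4 - \left(0 - 4\right)\right) + 139\right)^{2} = \left(\left(-4 - -4\right) + 139\right)^{2} = \left(\left(-4 + 4\right) + 139\right)^{2} = \left(0 + 139\right)^{2} = 139^{2} = 19321$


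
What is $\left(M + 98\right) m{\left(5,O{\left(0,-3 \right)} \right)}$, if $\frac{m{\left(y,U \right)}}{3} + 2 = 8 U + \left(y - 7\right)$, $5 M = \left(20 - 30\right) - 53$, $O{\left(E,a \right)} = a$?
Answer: $- \frac{35868}{5} \approx -7173.6$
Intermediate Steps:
$M = - \frac{63}{5}$ ($M = \frac{\left(20 - 30\right) - 53}{5} = \frac{-10 - 53}{5} = \frac{1}{5} \left(-63\right) = - \frac{63}{5} \approx -12.6$)
$m{\left(y,U \right)} = -27 + 3 y + 24 U$ ($m{\left(y,U \right)} = -6 + 3 \left(8 U + \left(y - 7\right)\right) = -6 + 3 \left(8 U + \left(-7 + y\right)\right) = -6 + 3 \left(-7 + y + 8 U\right) = -6 + \left(-21 + 3 y + 24 U\right) = -27 + 3 y + 24 U$)
$\left(M + 98\right) m{\left(5,O{\left(0,-3 \right)} \right)} = \left(- \frac{63}{5} + 98\right) \left(-27 + 3 \cdot 5 + 24 \left(-3\right)\right) = \frac{427 \left(-27 + 15 - 72\right)}{5} = \frac{427}{5} \left(-84\right) = - \frac{35868}{5}$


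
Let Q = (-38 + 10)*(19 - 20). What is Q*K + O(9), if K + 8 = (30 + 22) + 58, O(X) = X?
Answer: 2865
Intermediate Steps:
K = 102 (K = -8 + ((30 + 22) + 58) = -8 + (52 + 58) = -8 + 110 = 102)
Q = 28 (Q = -28*(-1) = 28)
Q*K + O(9) = 28*102 + 9 = 2856 + 9 = 2865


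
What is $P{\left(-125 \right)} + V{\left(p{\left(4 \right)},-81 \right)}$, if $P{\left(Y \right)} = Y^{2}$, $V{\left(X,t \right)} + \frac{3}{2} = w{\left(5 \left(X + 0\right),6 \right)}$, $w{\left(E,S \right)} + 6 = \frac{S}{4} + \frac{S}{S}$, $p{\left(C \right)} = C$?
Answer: $15620$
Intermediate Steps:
$w{\left(E,S \right)} = -5 + \frac{S}{4}$ ($w{\left(E,S \right)} = -6 + \left(\frac{S}{4} + \frac{S}{S}\right) = -6 + \left(S \frac{1}{4} + 1\right) = -6 + \left(\frac{S}{4} + 1\right) = -6 + \left(1 + \frac{S}{4}\right) = -5 + \frac{S}{4}$)
$V{\left(X,t \right)} = -5$ ($V{\left(X,t \right)} = - \frac{3}{2} + \left(-5 + \frac{1}{4} \cdot 6\right) = - \frac{3}{2} + \left(-5 + \frac{3}{2}\right) = - \frac{3}{2} - \frac{7}{2} = -5$)
$P{\left(-125 \right)} + V{\left(p{\left(4 \right)},-81 \right)} = \left(-125\right)^{2} - 5 = 15625 - 5 = 15620$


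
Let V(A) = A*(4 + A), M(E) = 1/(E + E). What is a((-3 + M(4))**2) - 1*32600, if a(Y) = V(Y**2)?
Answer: -464041341375/16777216 ≈ -27659.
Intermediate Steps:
M(E) = 1/(2*E)
a(Y) = Y**2*(4 + Y**2)
a((-3 + M(4))**2) - 1*32600 = ((-3 + (1/2)/4)**2)**2*(4 + ((-3 + (1/2)/4)**2)**2) - 1*32600 = ((-3 + (1/2)*(1/4))**2)**2*(4 + ((-3 + (1/2)*(1/4))**2)**2) - 32600 = ((-3 + 1/8)**2)**2*(4 + ((-3 + 1/8)**2)**2) - 32600 = ((-23/8)**2)**2*(4 + ((-23/8)**2)**2) - 32600 = (529/64)**2*(4 + (529/64)**2) - 32600 = 279841*(4 + 279841/4096)/4096 - 32600 = (279841/4096)*(296225/4096) - 32600 = 82895900225/16777216 - 32600 = -464041341375/16777216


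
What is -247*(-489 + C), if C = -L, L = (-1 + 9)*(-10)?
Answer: 101023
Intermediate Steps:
L = -80 (L = 8*(-10) = -80)
C = 80 (C = -1*(-80) = 80)
-247*(-489 + C) = -247*(-489 + 80) = -247*(-409) = 101023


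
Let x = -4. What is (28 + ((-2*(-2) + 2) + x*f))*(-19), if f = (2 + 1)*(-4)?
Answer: -1558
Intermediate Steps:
f = -12 (f = 3*(-4) = -12)
(28 + ((-2*(-2) + 2) + x*f))*(-19) = (28 + ((-2*(-2) + 2) - 4*(-12)))*(-19) = (28 + ((4 + 2) + 48))*(-19) = (28 + (6 + 48))*(-19) = (28 + 54)*(-19) = 82*(-19) = -1558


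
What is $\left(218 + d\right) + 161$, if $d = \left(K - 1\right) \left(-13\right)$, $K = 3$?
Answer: $353$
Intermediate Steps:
$d = -26$ ($d = \left(3 - 1\right) \left(-13\right) = 2 \left(-13\right) = -26$)
$\left(218 + d\right) + 161 = \left(218 - 26\right) + 161 = 192 + 161 = 353$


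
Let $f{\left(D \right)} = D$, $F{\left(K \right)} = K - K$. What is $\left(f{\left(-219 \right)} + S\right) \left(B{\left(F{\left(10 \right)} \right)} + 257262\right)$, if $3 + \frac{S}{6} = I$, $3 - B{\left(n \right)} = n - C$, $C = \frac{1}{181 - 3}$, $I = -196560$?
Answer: $- \frac{54017487132087}{178} \approx -3.0347 \cdot 10^{11}$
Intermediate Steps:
$F{\left(K \right)} = 0$
$C = \frac{1}{178} \approx 0.005618$
$B{\left(n \right)} = \frac{535}{178} - n$ ($B{\left(n \right)} = 3 - \left(n - \frac{1}{178}\right) = 3 - \left(- \frac{1}{178} + n\right) = \frac{535}{178} - n$)
$S = -1179378$ ($S = -18 + 6 \left(-196560\right) = -18 - 1179360 = -1179378$)
$\left(f{\left(-219 \right)} + S\right) \left(B{\left(F{\left(10 \right)} \right)} + 257262\right) = \left(-219 - 1179378\right) \left(\left(\frac{535}{178} - 0\right) + 257262\right) = - 1179597 \left(\left(\frac{535}{178} + 0\right) + 257262\right) = - 1179597 \left(\frac{535}{178} + 257262\right) = \left(-1179597\right) \frac{45793171}{178} = - \frac{54017487132087}{178}$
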